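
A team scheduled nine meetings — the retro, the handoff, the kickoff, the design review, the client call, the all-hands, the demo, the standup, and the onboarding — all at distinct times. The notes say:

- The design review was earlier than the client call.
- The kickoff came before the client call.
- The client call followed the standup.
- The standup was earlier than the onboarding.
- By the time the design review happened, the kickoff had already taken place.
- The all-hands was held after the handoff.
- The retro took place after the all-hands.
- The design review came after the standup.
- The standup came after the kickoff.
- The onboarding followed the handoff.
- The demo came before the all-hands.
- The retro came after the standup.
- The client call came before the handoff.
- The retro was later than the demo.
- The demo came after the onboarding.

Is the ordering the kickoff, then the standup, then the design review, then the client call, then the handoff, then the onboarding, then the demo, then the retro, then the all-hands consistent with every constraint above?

The constraints require the all-hands before the retro, but in the proposed sequence the retro appears ahead of the all-hands. That one violation is enough.

no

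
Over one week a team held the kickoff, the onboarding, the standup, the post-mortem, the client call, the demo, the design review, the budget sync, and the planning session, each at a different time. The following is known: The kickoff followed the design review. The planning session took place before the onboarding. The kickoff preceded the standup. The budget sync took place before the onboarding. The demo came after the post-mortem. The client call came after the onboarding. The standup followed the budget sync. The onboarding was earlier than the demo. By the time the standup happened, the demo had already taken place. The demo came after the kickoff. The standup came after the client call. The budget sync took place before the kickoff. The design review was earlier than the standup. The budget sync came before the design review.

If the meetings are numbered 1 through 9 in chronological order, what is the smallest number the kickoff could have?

The budget sync and the design review must both come before the kickoff — 2 forced predecessors.
Nothing else is forced ahead of the kickoff, so its earliest slot is position 2 + 1 = 3.

3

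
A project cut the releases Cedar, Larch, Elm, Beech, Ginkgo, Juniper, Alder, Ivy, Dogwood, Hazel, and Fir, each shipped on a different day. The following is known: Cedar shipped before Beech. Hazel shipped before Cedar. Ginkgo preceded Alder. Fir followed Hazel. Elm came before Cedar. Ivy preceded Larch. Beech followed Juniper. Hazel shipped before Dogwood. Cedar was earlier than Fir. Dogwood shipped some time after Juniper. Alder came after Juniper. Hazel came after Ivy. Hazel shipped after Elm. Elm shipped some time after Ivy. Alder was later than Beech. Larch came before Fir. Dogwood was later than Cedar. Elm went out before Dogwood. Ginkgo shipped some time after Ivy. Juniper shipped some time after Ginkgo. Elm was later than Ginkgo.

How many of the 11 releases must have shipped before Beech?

Directly stated before Beech: Cedar and Juniper.
Elm reaches Beech via Elm → Cedar → Beech.
Ginkgo reaches Beech via Ginkgo → Juniper → Beech.
Hazel reaches Beech via Hazel → Cedar → Beech.
Likewise Ivy reaches Beech by chaining the stated constraints.
No chain forces Dogwood (or any of the others) ahead of Beech.
That's Cedar, Elm, Ginkgo, Hazel, Ivy, and Juniper — 6 in all.

6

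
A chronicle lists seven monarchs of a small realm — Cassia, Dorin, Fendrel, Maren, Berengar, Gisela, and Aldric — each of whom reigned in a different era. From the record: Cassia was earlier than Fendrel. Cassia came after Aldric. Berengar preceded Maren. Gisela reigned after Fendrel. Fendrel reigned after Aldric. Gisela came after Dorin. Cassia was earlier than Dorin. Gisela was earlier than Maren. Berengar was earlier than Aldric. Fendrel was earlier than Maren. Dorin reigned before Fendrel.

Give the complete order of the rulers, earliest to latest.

The constraints fix every adjacent pair, so only one ordering works:
Berengar → Aldric → Cassia → Dorin → Fendrel → Gisela → Maren.

Berengar, Aldric, Cassia, Dorin, Fendrel, Gisela, Maren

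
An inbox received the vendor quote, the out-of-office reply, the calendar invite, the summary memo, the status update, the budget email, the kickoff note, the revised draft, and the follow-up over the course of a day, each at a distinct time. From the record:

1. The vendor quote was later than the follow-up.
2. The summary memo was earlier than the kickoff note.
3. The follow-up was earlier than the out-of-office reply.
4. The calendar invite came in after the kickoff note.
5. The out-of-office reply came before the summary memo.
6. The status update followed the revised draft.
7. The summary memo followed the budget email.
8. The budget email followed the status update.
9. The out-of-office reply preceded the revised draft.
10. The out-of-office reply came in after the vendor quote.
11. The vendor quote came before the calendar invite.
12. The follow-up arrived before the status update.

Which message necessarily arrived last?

the calendar invite

Every other message has a chain of constraints placing it before the calendar invite, so the calendar invite is last.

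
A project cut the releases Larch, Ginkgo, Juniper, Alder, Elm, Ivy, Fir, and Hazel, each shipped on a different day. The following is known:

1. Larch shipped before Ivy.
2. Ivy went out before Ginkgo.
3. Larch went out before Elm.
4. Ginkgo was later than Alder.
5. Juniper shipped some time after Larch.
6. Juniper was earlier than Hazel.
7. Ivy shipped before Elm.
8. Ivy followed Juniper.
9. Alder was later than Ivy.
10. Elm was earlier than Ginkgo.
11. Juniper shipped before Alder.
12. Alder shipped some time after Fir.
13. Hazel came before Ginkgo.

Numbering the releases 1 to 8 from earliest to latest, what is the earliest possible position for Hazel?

3

Juniper and Larch must both come before Hazel — 2 forced predecessors.
Nothing else is forced ahead of Hazel, so its earliest slot is position 2 + 1 = 3.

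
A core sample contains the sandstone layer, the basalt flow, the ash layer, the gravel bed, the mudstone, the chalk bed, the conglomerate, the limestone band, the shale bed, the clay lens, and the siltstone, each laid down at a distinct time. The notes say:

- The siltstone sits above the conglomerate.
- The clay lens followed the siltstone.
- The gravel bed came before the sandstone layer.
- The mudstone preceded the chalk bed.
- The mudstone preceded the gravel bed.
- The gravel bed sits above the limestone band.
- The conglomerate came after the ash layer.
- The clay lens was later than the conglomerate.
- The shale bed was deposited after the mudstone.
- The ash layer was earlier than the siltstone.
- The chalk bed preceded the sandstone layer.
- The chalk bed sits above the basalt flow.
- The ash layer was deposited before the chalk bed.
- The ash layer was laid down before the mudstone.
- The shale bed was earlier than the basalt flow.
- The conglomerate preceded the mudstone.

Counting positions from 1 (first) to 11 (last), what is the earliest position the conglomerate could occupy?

The ash layer must come before the conglomerate — 1 forced predecessor.
Nothing else is forced ahead of the conglomerate, so its earliest slot is position 1 + 1 = 2.

2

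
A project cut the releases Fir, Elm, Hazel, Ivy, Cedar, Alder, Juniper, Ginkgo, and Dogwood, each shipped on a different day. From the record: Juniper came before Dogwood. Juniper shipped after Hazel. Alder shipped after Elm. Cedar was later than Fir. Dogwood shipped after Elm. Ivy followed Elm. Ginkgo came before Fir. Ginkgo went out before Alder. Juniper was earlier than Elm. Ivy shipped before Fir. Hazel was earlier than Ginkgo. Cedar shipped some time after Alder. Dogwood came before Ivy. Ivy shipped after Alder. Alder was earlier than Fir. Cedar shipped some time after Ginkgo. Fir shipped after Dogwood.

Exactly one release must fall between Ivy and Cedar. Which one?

Fir

Tracing the constraints gives Ivy → Fir → Cedar, so Fir sits after Ivy and before Cedar.
No other release is forced both after Ivy and before Cedar.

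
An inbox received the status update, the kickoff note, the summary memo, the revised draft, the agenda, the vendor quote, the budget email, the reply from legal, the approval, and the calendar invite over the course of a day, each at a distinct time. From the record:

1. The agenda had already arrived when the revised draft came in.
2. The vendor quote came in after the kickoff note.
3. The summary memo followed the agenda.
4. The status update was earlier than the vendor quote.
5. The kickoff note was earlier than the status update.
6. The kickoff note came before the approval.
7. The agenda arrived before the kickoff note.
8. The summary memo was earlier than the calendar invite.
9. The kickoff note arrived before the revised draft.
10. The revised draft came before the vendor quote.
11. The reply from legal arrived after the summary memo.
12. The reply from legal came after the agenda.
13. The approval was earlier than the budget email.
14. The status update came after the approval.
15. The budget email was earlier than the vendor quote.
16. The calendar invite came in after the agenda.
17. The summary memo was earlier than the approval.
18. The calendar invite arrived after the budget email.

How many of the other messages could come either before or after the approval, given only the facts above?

Forced before the approval: the agenda, the kickoff note, and the summary memo; forced after the approval: the budget email, the calendar invite, the status update, and the vendor quote.
That leaves the reply from legal and the revised draft with no forced order relative to the approval — 2.

2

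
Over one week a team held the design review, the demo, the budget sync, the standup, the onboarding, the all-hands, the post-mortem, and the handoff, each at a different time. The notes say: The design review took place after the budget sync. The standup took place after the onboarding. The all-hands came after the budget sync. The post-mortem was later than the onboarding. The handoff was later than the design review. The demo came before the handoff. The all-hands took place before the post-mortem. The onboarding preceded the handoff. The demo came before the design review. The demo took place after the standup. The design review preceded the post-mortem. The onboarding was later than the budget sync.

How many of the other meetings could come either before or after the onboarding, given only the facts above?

Forced before the onboarding: the budget sync; forced after the onboarding: the demo, the design review, the handoff, the post-mortem, and the standup.
That leaves the all-hands with no forced order relative to the onboarding — 1.

1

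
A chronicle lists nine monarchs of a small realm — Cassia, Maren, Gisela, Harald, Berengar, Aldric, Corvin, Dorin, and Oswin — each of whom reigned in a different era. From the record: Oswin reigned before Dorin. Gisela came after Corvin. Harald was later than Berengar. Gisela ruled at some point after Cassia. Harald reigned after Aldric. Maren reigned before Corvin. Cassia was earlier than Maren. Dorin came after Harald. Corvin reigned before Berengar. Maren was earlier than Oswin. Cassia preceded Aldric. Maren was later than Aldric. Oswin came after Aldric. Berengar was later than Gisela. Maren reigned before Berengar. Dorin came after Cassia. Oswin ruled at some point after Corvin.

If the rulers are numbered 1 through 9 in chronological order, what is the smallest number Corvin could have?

4

Aldric, Cassia, and Maren must all come before Corvin — 3 forced predecessors.
Nothing else is forced ahead of Corvin, so their earliest slot is position 3 + 1 = 4.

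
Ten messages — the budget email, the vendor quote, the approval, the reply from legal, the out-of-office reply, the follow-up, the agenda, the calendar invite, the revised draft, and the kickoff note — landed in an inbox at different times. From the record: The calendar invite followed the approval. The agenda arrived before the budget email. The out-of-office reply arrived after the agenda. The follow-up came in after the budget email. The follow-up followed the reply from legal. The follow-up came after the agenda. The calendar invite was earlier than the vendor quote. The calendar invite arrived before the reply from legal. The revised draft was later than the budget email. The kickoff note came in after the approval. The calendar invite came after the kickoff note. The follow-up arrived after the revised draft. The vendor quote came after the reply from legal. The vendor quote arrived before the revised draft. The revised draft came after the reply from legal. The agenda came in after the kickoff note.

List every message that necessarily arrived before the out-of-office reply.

the agenda, the approval, the kickoff note

Directly stated before the out-of-office reply: the agenda.
The approval reaches the out-of-office reply via the approval → the kickoff note → the agenda → the out-of-office reply.
The kickoff note reaches the out-of-office reply via the kickoff note → the agenda → the out-of-office reply.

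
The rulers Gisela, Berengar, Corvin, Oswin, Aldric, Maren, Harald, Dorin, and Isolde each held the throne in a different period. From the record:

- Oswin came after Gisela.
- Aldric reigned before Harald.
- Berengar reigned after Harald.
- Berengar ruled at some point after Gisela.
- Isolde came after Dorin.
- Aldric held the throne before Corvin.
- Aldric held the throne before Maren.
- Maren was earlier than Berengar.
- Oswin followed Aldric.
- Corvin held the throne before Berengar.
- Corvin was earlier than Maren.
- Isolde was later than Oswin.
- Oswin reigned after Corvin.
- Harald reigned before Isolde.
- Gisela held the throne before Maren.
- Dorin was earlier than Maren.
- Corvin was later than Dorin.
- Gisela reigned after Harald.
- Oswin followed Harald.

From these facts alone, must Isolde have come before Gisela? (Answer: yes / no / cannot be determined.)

Tracing the constraints gives Gisela → Oswin → Isolde, so Gisela must come before Isolde.
That means Isolde cannot be before Gisela.

no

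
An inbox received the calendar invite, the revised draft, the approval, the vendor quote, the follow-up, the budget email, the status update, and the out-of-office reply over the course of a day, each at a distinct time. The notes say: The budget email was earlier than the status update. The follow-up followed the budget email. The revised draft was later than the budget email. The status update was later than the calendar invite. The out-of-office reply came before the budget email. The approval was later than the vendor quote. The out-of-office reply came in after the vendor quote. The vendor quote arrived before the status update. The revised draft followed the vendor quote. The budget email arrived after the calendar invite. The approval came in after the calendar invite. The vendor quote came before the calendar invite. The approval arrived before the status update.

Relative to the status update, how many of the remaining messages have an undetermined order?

Forced before the status update: the approval, the budget email, the calendar invite, the out-of-office reply, and the vendor quote.
That leaves the follow-up and the revised draft with no forced order relative to the status update — 2.

2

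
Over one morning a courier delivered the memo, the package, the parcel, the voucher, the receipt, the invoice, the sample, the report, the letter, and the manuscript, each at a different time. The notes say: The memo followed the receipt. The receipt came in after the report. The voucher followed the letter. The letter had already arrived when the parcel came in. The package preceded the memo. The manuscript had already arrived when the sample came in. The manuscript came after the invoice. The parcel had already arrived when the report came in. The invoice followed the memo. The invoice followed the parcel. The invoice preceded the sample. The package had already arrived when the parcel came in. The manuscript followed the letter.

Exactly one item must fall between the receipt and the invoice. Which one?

the memo

Tracing the constraints gives the receipt → the memo → the invoice, so the memo sits after the receipt and before the invoice.
No other item is forced both after the receipt and before the invoice.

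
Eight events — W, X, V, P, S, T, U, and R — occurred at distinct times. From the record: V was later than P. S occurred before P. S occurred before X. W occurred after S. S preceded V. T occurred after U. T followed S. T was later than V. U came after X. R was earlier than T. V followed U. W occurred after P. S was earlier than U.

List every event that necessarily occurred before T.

Directly stated before T: R, S, U, and V.
P reaches T via P → V → T.
X reaches T via X → U → T.
No chain forces W ahead of T.

P, R, S, U, V, X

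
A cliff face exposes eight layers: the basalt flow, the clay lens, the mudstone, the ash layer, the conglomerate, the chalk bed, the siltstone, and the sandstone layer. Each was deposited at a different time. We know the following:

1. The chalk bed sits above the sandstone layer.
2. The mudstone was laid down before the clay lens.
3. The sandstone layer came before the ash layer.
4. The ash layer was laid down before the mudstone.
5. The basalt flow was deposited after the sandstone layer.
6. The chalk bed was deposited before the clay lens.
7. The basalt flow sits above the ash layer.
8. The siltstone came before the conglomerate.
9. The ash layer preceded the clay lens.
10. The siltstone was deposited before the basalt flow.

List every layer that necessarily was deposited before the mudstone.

the ash layer, the sandstone layer

Directly stated before the mudstone: the ash layer.
The sandstone layer reaches the mudstone via the sandstone layer → the ash layer → the mudstone.
No chain forces the chalk bed (or any of the others) ahead of the mudstone.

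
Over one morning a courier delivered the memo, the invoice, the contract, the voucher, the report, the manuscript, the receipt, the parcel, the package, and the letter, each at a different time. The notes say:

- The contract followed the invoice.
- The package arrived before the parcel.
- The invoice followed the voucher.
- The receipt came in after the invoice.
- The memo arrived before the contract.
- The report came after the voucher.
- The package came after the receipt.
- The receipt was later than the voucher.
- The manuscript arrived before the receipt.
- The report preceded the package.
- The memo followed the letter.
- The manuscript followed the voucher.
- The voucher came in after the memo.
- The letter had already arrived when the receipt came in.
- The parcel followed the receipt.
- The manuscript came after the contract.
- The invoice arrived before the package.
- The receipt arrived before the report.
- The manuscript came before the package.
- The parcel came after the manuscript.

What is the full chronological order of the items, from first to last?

the letter, the memo, the voucher, the invoice, the contract, the manuscript, the receipt, the report, the package, the parcel

The constraints fix every adjacent pair, so only one ordering works:
the letter → the memo → the voucher → the invoice → the contract → the manuscript → the receipt → the report → the package → the parcel.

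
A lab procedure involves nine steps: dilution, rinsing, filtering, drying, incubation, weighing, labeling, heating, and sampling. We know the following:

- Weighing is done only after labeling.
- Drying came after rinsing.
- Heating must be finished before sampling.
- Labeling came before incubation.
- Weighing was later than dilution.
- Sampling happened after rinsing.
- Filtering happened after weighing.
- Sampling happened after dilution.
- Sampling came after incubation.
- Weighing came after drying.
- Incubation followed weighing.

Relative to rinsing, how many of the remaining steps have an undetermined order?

3

Forced after rinsing: drying, filtering, incubation, sampling, and weighing.
That leaves dilution, heating, and labeling with no forced order relative to rinsing — 3.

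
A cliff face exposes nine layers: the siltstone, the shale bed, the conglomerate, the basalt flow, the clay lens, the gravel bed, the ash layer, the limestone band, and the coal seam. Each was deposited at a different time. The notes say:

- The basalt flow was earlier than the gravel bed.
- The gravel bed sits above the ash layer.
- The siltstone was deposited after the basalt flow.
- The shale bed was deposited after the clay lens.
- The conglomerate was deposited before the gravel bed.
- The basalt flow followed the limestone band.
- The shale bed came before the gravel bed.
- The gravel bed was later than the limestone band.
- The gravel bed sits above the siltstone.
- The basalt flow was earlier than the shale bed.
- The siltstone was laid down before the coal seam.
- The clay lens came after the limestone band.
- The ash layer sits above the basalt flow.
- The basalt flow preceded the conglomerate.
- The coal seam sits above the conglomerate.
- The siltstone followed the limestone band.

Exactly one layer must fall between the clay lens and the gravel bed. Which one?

Tracing the constraints gives the clay lens → the shale bed → the gravel bed, so the shale bed sits after the clay lens and before the gravel bed.
No other layer is forced both after the clay lens and before the gravel bed.

the shale bed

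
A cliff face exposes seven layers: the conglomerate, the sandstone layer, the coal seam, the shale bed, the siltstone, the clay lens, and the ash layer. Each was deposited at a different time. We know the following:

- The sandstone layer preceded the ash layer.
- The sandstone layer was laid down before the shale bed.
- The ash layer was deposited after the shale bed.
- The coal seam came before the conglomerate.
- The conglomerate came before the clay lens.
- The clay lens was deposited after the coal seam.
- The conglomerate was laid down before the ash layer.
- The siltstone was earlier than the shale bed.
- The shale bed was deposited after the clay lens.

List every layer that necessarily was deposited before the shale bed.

the clay lens, the coal seam, the conglomerate, the sandstone layer, the siltstone

Directly stated before the shale bed: the clay lens, the sandstone layer, and the siltstone.
The coal seam reaches the shale bed via the coal seam → the clay lens → the shale bed.
The conglomerate reaches the shale bed via the conglomerate → the clay lens → the shale bed.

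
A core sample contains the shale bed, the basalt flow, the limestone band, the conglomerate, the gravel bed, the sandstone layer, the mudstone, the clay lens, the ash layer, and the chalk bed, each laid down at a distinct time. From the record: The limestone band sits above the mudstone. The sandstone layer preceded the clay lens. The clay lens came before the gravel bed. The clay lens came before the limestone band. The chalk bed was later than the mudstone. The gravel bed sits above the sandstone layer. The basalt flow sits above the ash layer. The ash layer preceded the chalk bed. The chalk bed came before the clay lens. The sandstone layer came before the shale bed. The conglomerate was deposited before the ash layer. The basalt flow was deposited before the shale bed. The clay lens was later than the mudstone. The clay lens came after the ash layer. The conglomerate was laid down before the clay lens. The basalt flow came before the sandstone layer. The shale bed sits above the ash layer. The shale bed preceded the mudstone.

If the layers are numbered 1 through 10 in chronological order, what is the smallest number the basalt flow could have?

3

The ash layer and the conglomerate must both come before the basalt flow — 2 forced predecessors.
Nothing else is forced ahead of the basalt flow, so its earliest slot is position 2 + 1 = 3.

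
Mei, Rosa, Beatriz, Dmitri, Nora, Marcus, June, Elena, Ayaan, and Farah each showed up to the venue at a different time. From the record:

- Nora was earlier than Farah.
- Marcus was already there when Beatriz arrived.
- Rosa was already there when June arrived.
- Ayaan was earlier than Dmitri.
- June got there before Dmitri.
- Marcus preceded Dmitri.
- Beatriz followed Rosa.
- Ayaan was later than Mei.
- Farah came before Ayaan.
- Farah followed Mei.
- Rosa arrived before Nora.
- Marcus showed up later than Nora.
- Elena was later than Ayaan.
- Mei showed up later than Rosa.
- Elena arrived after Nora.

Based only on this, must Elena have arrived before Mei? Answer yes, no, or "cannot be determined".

Tracing the constraints gives Mei → Ayaan → Elena, so Mei must come before Elena.
That means Elena cannot be before Mei.

no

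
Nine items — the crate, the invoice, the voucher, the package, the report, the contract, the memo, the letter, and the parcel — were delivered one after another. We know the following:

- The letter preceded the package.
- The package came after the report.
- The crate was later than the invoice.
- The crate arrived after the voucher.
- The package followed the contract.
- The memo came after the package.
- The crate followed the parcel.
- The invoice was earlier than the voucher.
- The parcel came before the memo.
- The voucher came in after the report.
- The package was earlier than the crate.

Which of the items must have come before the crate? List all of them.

Directly stated before the crate: the invoice, the package, the parcel, and the voucher.
The contract reaches the crate via the contract → the package → the crate.
The letter reaches the crate via the letter → the package → the crate.
The report reaches the crate via the report → the voucher → the crate.
No chain forces the memo ahead of the crate.

the contract, the invoice, the letter, the package, the parcel, the report, the voucher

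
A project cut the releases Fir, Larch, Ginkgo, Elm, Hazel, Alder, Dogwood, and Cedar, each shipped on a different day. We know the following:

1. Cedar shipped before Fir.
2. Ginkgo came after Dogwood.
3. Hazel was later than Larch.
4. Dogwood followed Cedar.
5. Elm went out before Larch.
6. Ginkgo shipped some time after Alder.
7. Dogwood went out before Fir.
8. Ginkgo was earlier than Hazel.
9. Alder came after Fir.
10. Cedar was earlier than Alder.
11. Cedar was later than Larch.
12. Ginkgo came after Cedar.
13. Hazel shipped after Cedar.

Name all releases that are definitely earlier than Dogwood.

Cedar, Elm, Larch

Directly stated before Dogwood: Cedar.
Elm reaches Dogwood via Elm → Larch → Cedar → Dogwood.
Larch reaches Dogwood via Larch → Cedar → Dogwood.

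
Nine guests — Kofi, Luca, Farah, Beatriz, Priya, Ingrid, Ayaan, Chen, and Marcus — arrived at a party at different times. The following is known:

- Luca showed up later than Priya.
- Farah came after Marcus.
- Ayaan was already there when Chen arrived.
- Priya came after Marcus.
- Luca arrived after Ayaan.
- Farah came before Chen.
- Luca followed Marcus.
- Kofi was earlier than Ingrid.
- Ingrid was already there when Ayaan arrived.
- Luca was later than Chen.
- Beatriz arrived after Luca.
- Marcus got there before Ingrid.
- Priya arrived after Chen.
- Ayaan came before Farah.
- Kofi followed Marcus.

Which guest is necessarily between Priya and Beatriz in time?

Luca

Tracing the constraints gives Priya → Luca → Beatriz, so Luca sits after Priya and before Beatriz.
No other guest is forced both after Priya and before Beatriz.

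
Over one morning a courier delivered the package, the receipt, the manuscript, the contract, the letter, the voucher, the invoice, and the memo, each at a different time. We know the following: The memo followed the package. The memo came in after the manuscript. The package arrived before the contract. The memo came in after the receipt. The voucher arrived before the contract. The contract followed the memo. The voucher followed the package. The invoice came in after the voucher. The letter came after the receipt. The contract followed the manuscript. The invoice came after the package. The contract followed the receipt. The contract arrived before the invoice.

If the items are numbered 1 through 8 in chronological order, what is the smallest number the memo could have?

4

The manuscript, the package, and the receipt must all come before the memo — 3 forced predecessors.
Nothing else is forced ahead of the memo, so its earliest slot is position 3 + 1 = 4.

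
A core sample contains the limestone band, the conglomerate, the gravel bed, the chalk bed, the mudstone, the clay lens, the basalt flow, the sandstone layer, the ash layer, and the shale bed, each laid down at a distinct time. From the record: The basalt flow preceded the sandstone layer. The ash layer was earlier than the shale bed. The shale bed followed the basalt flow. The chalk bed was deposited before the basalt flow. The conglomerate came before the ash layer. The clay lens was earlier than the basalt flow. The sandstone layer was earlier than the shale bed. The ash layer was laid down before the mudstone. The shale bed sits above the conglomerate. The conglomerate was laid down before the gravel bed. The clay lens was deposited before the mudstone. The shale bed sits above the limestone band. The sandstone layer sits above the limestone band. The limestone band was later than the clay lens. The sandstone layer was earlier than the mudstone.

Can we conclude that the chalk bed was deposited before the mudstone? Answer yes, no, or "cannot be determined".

Chain the constraints: the chalk bed → the basalt flow → the sandstone layer → the mudstone. Each link is directly stated, so the chalk bed comes before the mudstone.

yes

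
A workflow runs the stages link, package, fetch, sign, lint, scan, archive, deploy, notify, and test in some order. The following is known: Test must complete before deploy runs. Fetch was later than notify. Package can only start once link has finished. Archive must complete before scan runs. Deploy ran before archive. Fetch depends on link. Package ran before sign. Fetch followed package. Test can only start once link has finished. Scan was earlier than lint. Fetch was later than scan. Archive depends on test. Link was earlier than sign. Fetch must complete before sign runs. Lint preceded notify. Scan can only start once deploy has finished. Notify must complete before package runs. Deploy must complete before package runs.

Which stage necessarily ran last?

Every other stage has a chain of constraints placing it before sign, so sign is last.

sign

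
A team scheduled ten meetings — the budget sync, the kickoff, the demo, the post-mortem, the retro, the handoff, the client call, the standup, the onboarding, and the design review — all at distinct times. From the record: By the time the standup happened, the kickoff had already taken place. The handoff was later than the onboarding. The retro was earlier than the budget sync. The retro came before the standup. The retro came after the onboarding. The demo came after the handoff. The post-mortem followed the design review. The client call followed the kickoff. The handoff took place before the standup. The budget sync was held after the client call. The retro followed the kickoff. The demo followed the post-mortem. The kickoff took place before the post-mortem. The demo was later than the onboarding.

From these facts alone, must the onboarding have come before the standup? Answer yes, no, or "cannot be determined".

Chain the constraints: the onboarding → the handoff → the standup. Each link is directly stated, so the onboarding comes before the standup.

yes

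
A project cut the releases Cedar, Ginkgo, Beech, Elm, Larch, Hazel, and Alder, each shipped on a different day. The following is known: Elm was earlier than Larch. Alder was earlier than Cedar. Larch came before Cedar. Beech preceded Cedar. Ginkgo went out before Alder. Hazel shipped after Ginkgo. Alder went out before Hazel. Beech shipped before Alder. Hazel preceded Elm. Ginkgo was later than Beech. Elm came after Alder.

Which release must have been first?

Beech has a chain of constraints placing it before every other release, so Beech must be first.

Beech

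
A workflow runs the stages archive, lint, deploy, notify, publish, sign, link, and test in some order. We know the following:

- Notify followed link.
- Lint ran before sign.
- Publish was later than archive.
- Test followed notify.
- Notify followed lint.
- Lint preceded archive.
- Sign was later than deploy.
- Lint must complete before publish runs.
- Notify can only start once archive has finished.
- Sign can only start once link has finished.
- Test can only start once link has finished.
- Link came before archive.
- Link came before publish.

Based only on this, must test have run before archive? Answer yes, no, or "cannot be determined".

Tracing the constraints gives archive → notify → test, so archive must come before test.
That means test cannot be before archive.

no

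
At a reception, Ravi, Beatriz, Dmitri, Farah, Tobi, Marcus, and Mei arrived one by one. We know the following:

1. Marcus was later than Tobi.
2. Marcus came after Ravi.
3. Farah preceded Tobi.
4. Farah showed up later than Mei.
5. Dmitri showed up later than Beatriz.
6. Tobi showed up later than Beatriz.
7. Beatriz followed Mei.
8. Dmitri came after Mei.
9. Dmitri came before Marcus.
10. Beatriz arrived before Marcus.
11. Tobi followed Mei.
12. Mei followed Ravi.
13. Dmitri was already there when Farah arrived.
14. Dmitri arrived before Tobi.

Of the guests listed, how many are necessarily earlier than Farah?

4

Directly stated before Farah: Dmitri and Mei.
Beatriz reaches Farah via Beatriz → Dmitri → Farah.
Ravi reaches Farah via Ravi → Mei → Farah.
No chain forces Tobi (or any of the others) ahead of Farah.
That's Beatriz, Dmitri, Mei, and Ravi — 4 in all.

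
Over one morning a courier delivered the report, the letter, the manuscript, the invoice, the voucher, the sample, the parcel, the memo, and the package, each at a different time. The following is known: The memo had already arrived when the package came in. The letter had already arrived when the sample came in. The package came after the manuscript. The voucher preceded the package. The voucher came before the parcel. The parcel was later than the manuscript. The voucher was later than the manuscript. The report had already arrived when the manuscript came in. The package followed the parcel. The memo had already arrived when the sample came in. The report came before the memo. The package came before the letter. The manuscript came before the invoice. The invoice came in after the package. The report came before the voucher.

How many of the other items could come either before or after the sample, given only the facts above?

1

Forced before the sample: the letter, the manuscript, the memo, the package, the parcel, the report, and the voucher.
That leaves the invoice with no forced order relative to the sample — 1.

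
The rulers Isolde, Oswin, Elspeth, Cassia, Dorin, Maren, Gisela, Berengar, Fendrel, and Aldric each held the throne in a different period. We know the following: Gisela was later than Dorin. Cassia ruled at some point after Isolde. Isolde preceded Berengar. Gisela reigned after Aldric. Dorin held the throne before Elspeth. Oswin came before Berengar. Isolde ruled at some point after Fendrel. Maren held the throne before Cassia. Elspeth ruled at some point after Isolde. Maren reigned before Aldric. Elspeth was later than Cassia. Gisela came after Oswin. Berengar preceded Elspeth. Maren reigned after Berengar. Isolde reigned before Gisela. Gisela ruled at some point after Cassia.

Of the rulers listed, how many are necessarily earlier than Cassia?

5

Directly stated before Cassia: Isolde and Maren.
Berengar reaches Cassia via Berengar → Maren → Cassia.
Fendrel reaches Cassia via Fendrel → Isolde → Cassia.
Oswin reaches Cassia via Oswin → Berengar → Maren → Cassia.
No chain forces Elspeth (or any of the others) ahead of Cassia.
That's Berengar, Fendrel, Isolde, Maren, and Oswin — 5 in all.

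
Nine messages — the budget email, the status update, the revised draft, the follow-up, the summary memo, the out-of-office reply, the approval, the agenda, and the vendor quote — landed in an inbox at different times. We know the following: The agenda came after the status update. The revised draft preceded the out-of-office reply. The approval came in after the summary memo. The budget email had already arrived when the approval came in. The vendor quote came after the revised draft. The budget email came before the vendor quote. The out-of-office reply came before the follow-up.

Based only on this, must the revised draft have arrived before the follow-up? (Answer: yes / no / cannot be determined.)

yes

Chain the constraints: the revised draft → the out-of-office reply → the follow-up. Each link is directly stated, so the revised draft comes before the follow-up.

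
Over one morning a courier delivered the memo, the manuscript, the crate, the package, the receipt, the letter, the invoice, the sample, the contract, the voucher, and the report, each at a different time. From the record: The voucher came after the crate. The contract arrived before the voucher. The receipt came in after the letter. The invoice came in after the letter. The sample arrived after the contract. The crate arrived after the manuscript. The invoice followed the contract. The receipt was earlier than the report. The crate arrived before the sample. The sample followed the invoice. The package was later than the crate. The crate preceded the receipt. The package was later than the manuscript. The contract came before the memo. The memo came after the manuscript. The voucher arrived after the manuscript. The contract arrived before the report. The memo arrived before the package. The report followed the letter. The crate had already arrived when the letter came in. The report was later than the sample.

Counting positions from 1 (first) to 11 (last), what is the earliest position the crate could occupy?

The manuscript must come before the crate — 1 forced predecessor.
Nothing else is forced ahead of the crate, so its earliest slot is position 1 + 1 = 2.

2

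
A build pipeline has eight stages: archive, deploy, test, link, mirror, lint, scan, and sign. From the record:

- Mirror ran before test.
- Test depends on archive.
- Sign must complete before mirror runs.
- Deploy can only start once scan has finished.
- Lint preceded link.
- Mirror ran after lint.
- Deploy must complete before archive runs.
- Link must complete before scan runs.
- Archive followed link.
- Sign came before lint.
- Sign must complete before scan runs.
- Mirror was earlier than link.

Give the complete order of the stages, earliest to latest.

sign, lint, mirror, link, scan, deploy, archive, test

The constraints fix every adjacent pair, so only one ordering works:
sign → lint → mirror → link → scan → deploy → archive → test.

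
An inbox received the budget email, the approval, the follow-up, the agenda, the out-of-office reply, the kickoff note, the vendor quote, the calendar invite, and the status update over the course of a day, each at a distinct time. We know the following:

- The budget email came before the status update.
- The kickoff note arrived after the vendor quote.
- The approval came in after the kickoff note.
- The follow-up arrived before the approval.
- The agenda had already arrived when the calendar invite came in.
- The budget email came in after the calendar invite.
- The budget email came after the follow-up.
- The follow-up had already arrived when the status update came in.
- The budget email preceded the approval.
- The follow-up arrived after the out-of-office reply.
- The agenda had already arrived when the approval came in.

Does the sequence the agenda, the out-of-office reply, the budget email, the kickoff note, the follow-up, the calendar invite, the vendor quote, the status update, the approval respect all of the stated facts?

no

The constraints require the follow-up before the budget email, but in the proposed sequence the budget email appears ahead of the follow-up. That one violation is enough.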